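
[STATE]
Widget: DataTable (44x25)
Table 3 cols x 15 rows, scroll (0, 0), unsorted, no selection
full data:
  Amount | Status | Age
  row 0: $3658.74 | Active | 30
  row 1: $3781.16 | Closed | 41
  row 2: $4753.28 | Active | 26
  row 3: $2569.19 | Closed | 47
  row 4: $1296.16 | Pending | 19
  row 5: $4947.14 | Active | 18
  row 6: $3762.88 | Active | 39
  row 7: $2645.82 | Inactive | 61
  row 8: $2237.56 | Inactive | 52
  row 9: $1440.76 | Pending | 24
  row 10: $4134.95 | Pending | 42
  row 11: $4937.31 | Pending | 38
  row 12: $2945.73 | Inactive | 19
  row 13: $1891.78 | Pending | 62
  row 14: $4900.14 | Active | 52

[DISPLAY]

Amount  │Status  │Age                       
────────┼────────┼───                       
$3658.74│Active  │30                        
$3781.16│Closed  │41                        
$4753.28│Active  │26                        
$2569.19│Closed  │47                        
$1296.16│Pending │19                        
$4947.14│Active  │18                        
$3762.88│Active  │39                        
$2645.82│Inactive│61                        
$2237.56│Inactive│52                        
$1440.76│Pending │24                        
$4134.95│Pending │42                        
$4937.31│Pending │38                        
$2945.73│Inactive│19                        
$1891.78│Pending │62                        
$4900.14│Active  │52                        
                                            
                                            
                                            
                                            
                                            
                                            
                                            
                                            


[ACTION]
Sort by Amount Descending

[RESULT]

Amount ▼│Status  │Age                       
────────┼────────┼───                       
$4947.14│Active  │18                        
$4937.31│Pending │38                        
$4900.14│Active  │52                        
$4753.28│Active  │26                        
$4134.95│Pending │42                        
$3781.16│Closed  │41                        
$3762.88│Active  │39                        
$3658.74│Active  │30                        
$2945.73│Inactive│19                        
$2645.82│Inactive│61                        
$2569.19│Closed  │47                        
$2237.56│Inactive│52                        
$1891.78│Pending │62                        
$1440.76│Pending │24                        
$1296.16│Pending │19                        
                                            
                                            
                                            
                                            
                                            
                                            
                                            
                                            


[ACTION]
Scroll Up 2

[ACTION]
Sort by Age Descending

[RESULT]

Amount  │Status  │Ag▼                       
────────┼────────┼───                       
$1891.78│Pending │62                        
$2645.82│Inactive│61                        
$4900.14│Active  │52                        
$2237.56│Inactive│52                        
$2569.19│Closed  │47                        
$4134.95│Pending │42                        
$3781.16│Closed  │41                        
$3762.88│Active  │39                        
$4937.31│Pending │38                        
$3658.74│Active  │30                        
$4753.28│Active  │26                        
$1440.76│Pending │24                        
$2945.73│Inactive│19                        
$1296.16│Pending │19                        
$4947.14│Active  │18                        
                                            
                                            
                                            
                                            
                                            
                                            
                                            
                                            


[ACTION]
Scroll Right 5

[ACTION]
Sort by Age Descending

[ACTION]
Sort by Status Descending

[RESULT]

Amount  │Status ▼│Age                       
────────┼────────┼───                       
$1891.78│Pending │62                        
$4134.95│Pending │42                        
$4937.31│Pending │38                        
$1440.76│Pending │24                        
$1296.16│Pending │19                        
$2645.82│Inactive│61                        
$2237.56│Inactive│52                        
$2945.73│Inactive│19                        
$2569.19│Closed  │47                        
$3781.16│Closed  │41                        
$4900.14│Active  │52                        
$3762.88│Active  │39                        
$3658.74│Active  │30                        
$4753.28│Active  │26                        
$4947.14│Active  │18                        
                                            
                                            
                                            
                                            
                                            
                                            
                                            
                                            


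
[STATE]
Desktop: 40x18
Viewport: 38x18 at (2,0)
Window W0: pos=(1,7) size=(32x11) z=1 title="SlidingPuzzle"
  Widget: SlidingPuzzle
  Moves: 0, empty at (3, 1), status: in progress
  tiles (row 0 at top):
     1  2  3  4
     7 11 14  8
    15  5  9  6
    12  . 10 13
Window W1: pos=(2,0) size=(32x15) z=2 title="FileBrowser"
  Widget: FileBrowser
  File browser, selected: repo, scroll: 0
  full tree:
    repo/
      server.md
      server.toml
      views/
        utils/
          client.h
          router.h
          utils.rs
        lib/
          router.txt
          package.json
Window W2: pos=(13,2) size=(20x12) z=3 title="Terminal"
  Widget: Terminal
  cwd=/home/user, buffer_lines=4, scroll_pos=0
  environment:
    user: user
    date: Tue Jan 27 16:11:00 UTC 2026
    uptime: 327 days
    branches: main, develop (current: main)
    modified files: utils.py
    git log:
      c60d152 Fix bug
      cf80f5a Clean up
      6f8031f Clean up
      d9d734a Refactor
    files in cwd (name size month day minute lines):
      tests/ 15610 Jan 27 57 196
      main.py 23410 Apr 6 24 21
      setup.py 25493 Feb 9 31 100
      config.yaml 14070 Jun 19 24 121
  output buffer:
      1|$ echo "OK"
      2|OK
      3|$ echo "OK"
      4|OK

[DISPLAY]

┏━━━━━━━━━━━━━━━━━━━━━━━━━━━━━━┓      
┃ FileBrowser                  ┃      
┠──────────┏━━━━━━━━━━━━━━━━━━┓┨      
┃> [-] repo┃ Terminal         ┃┃      
┃    server┠──────────────────┨┃      
┃    server┃$ echo "OK"       ┃┃      
┃    [+] vi┃OK                ┃┃      
┃          ┃$ echo "OK"       ┃┃      
┃          ┃OK                ┃┃      
┃          ┃$ █               ┃┃      
┃          ┃                  ┃┃      
┃          ┃                  ┃┃      
┃          ┃                  ┃┃      
┃          ┗━━━━━━━━━━━━━━━━━━┛┃      
┗━━━━━━━━━━━━━━━━━━━━━━━━━━━━━━┛      
│ 15 │  5 │  9 │  6 │         ┃       
├────┼────┼────┼────┤         ┃       
━━━━━━━━━━━━━━━━━━━━━━━━━━━━━━┛       


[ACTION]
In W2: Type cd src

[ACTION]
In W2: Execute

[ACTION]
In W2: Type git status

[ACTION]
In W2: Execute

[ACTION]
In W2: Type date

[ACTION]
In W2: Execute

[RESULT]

┏━━━━━━━━━━━━━━━━━━━━━━━━━━━━━━┓      
┃ FileBrowser                  ┃      
┠──────────┏━━━━━━━━━━━━━━━━━━┓┨      
┃> [-] repo┃ Terminal         ┃┃      
┃    server┠──────────────────┨┃      
┃    server┃$ git status      ┃┃      
┃    [+] vi┃On branch main    ┃┃      
┃          ┃Changes not staged┃┃      
┃          ┃                  ┃┃      
┃          ┃        modified: ┃┃      
┃          ┃$ date            ┃┃      
┃          ┃Tue Jan 27 16:11:0┃┃      
┃          ┃$ █               ┃┃      
┃          ┗━━━━━━━━━━━━━━━━━━┛┃      
┗━━━━━━━━━━━━━━━━━━━━━━━━━━━━━━┛      
│ 15 │  5 │  9 │  6 │         ┃       
├────┼────┼────┼────┤         ┃       
━━━━━━━━━━━━━━━━━━━━━━━━━━━━━━┛       


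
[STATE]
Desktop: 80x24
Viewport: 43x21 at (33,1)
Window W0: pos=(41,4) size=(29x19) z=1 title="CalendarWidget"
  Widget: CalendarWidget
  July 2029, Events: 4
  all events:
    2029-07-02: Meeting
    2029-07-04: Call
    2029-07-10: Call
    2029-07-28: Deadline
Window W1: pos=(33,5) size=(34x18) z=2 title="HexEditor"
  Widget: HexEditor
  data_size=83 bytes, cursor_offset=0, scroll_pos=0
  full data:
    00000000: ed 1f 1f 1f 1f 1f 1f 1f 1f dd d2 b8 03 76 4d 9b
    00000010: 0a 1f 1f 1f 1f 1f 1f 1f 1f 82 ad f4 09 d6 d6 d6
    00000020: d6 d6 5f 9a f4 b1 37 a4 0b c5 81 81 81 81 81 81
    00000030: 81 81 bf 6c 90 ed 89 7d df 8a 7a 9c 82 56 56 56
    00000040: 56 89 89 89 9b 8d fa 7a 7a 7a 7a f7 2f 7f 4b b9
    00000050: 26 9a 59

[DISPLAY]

                                           
                                           
                                           
        ┏━━━━━━━━━━━━━━━━━━━━━━━━━━━┓      
┏━━━━━━━━━━━━━━━━━━━━━━━━━━━━━━━━┓  ┃      
┃ HexEditor                      ┃──┨      
┠────────────────────────────────┨  ┃      
┃00000000  ED 1f 1f 1f 1f 1f 1f 1┃  ┃      
┃00000010  0a 1f 1f 1f 1f 1f 1f 1┃  ┃      
┃00000020  d6 d6 5f 9a f4 b1 37 a┃  ┃      
┃00000030  81 81 bf 6c 90 ed 89 7┃  ┃      
┃00000040  56 89 89 89 9b 8d fa 7┃  ┃      
┃00000050  26 9a 59              ┃  ┃      
┃                                ┃  ┃      
┃                                ┃  ┃      
┃                                ┃  ┃      
┃                                ┃  ┃      
┃                                ┃  ┃      
┃                                ┃  ┃      
┃                                ┃  ┃      
┃                                ┃  ┃      


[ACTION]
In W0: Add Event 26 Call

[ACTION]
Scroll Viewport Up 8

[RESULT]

                                           
                                           
                                           
                                           
        ┏━━━━━━━━━━━━━━━━━━━━━━━━━━━┓      
┏━━━━━━━━━━━━━━━━━━━━━━━━━━━━━━━━┓  ┃      
┃ HexEditor                      ┃──┨      
┠────────────────────────────────┨  ┃      
┃00000000  ED 1f 1f 1f 1f 1f 1f 1┃  ┃      
┃00000010  0a 1f 1f 1f 1f 1f 1f 1┃  ┃      
┃00000020  d6 d6 5f 9a f4 b1 37 a┃  ┃      
┃00000030  81 81 bf 6c 90 ed 89 7┃  ┃      
┃00000040  56 89 89 89 9b 8d fa 7┃  ┃      
┃00000050  26 9a 59              ┃  ┃      
┃                                ┃  ┃      
┃                                ┃  ┃      
┃                                ┃  ┃      
┃                                ┃  ┃      
┃                                ┃  ┃      
┃                                ┃  ┃      
┃                                ┃  ┃      


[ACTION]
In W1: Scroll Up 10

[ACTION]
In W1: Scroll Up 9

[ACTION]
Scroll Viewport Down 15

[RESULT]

                                           
        ┏━━━━━━━━━━━━━━━━━━━━━━━━━━━┓      
┏━━━━━━━━━━━━━━━━━━━━━━━━━━━━━━━━┓  ┃      
┃ HexEditor                      ┃──┨      
┠────────────────────────────────┨  ┃      
┃00000000  ED 1f 1f 1f 1f 1f 1f 1┃  ┃      
┃00000010  0a 1f 1f 1f 1f 1f 1f 1┃  ┃      
┃00000020  d6 d6 5f 9a f4 b1 37 a┃  ┃      
┃00000030  81 81 bf 6c 90 ed 89 7┃  ┃      
┃00000040  56 89 89 89 9b 8d fa 7┃  ┃      
┃00000050  26 9a 59              ┃  ┃      
┃                                ┃  ┃      
┃                                ┃  ┃      
┃                                ┃  ┃      
┃                                ┃  ┃      
┃                                ┃  ┃      
┃                                ┃  ┃      
┃                                ┃  ┃      
┃                                ┃  ┃      
┗━━━━━━━━━━━━━━━━━━━━━━━━━━━━━━━━┛━━┛      
                                           


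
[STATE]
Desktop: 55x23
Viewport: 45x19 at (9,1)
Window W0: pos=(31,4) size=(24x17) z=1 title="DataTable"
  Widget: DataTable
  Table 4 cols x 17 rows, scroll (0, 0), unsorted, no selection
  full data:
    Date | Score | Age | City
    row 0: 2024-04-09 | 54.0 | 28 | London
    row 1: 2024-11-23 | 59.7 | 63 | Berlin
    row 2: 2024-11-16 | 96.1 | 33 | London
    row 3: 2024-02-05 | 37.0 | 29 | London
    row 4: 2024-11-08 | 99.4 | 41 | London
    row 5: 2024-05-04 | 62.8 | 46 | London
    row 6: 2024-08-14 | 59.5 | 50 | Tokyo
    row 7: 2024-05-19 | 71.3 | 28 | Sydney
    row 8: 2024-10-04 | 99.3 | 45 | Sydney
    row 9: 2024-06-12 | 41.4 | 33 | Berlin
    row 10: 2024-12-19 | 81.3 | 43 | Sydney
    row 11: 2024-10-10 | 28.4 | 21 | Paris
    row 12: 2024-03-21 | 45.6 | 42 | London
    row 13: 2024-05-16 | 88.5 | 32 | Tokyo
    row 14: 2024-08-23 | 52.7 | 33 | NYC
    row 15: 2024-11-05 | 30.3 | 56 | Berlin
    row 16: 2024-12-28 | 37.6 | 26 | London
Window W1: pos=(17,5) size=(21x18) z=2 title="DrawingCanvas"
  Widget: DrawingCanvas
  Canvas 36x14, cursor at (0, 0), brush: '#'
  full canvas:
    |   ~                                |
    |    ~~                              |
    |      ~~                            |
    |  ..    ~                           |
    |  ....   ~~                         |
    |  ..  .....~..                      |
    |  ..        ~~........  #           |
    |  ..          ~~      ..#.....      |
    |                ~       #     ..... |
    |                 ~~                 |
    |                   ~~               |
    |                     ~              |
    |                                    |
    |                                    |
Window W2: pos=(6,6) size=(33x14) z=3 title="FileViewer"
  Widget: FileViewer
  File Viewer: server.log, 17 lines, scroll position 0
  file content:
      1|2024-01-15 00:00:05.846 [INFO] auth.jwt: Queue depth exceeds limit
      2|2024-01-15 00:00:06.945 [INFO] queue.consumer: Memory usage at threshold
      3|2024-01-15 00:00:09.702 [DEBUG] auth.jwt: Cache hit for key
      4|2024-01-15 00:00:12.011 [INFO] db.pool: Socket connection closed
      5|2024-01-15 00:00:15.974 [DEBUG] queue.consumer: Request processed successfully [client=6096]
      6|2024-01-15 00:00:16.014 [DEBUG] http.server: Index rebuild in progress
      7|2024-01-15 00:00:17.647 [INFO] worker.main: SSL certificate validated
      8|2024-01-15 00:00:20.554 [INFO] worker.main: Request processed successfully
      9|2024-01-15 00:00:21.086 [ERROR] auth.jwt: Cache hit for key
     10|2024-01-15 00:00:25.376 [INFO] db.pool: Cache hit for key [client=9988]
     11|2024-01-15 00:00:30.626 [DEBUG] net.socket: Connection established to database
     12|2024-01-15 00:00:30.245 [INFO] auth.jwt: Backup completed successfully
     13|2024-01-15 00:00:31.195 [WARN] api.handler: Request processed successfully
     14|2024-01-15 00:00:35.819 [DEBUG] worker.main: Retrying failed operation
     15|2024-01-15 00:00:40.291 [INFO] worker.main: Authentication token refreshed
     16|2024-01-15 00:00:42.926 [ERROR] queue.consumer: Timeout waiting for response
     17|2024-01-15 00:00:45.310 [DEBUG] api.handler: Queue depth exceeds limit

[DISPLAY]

                                             
                                             
                                             
                      ┏━━━━━━━━━━━━━━━━━━━━━━
        ┏━━━━━━━━━━━━━━━━━━━┓able            
━━━━━━━━━━━━━━━━━━━━━━━━━━━━━┓───────────────
ileViewer                    ┃   │Score│Age│C
─────────────────────────────┨───┼─────┼───┼─
24-01-15 00:00:05.846 [INFO]▲┃-09│54.0 │28 │L
24-01-15 00:00:06.945 [INFO]█┃-23│59.7 │63 │B
24-01-15 00:00:09.702 [DEBUG░┃-16│96.1 │33 │L
24-01-15 00:00:12.011 [INFO]░┃-05│37.0 │29 │L
24-01-15 00:00:15.974 [DEBUG░┃-08│99.4 │41 │L
24-01-15 00:00:16.014 [DEBUG░┃-04│62.8 │46 │L
24-01-15 00:00:17.647 [INFO]░┃-14│59.5 │50 │T
24-01-15 00:00:20.554 [INFO]░┃-19│71.3 │28 │S
24-01-15 00:00:21.086 [ERROR░┃-04│99.3 │45 │S
24-01-15 00:00:25.376 [INFO]▼┃-12│41.4 │33 │B
━━━━━━━━━━━━━━━━━━━━━━━━━━━━━┛-19│81.3 │43 │S


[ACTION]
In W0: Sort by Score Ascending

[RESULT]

                                             
                                             
                                             
                      ┏━━━━━━━━━━━━━━━━━━━━━━
        ┏━━━━━━━━━━━━━━━━━━━┓able            
━━━━━━━━━━━━━━━━━━━━━━━━━━━━━┓───────────────
ileViewer                    ┃   │Scor▲│Age│C
─────────────────────────────┨───┼─────┼───┼─
24-01-15 00:00:05.846 [INFO]▲┃-10│28.4 │21 │P
24-01-15 00:00:06.945 [INFO]█┃-05│30.3 │56 │B
24-01-15 00:00:09.702 [DEBUG░┃-05│37.0 │29 │L
24-01-15 00:00:12.011 [INFO]░┃-28│37.6 │26 │L
24-01-15 00:00:15.974 [DEBUG░┃-12│41.4 │33 │B
24-01-15 00:00:16.014 [DEBUG░┃-21│45.6 │42 │L
24-01-15 00:00:17.647 [INFO]░┃-23│52.7 │33 │N
24-01-15 00:00:20.554 [INFO]░┃-09│54.0 │28 │L
24-01-15 00:00:21.086 [ERROR░┃-14│59.5 │50 │T
24-01-15 00:00:25.376 [INFO]▼┃-23│59.7 │63 │B
━━━━━━━━━━━━━━━━━━━━━━━━━━━━━┛-04│62.8 │46 │L


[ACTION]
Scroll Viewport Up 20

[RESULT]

                                             
                                             
                                             
                                             
                      ┏━━━━━━━━━━━━━━━━━━━━━━
        ┏━━━━━━━━━━━━━━━━━━━┓able            
━━━━━━━━━━━━━━━━━━━━━━━━━━━━━┓───────────────
ileViewer                    ┃   │Scor▲│Age│C
─────────────────────────────┨───┼─────┼───┼─
24-01-15 00:00:05.846 [INFO]▲┃-10│28.4 │21 │P
24-01-15 00:00:06.945 [INFO]█┃-05│30.3 │56 │B
24-01-15 00:00:09.702 [DEBUG░┃-05│37.0 │29 │L
24-01-15 00:00:12.011 [INFO]░┃-28│37.6 │26 │L
24-01-15 00:00:15.974 [DEBUG░┃-12│41.4 │33 │B
24-01-15 00:00:16.014 [DEBUG░┃-21│45.6 │42 │L
24-01-15 00:00:17.647 [INFO]░┃-23│52.7 │33 │N
24-01-15 00:00:20.554 [INFO]░┃-09│54.0 │28 │L
24-01-15 00:00:21.086 [ERROR░┃-14│59.5 │50 │T
24-01-15 00:00:25.376 [INFO]▼┃-23│59.7 │63 │B


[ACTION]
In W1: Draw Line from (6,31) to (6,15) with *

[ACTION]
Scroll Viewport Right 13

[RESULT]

                                             
                                             
                                             
                                             
                     ┏━━━━━━━━━━━━━━━━━━━━━━┓
       ┏━━━━━━━━━━━━━━━━━━━┓able            ┃
━━━━━━━━━━━━━━━━━━━━━━━━━━━━┓───────────────┨
leViewer                    ┃   │Scor▲│Age│C┃
────────────────────────────┨───┼─────┼───┼─┃
4-01-15 00:00:05.846 [INFO]▲┃-10│28.4 │21 │P┃
4-01-15 00:00:06.945 [INFO]█┃-05│30.3 │56 │B┃
4-01-15 00:00:09.702 [DEBUG░┃-05│37.0 │29 │L┃
4-01-15 00:00:12.011 [INFO]░┃-28│37.6 │26 │L┃
4-01-15 00:00:15.974 [DEBUG░┃-12│41.4 │33 │B┃
4-01-15 00:00:16.014 [DEBUG░┃-21│45.6 │42 │L┃
4-01-15 00:00:17.647 [INFO]░┃-23│52.7 │33 │N┃
4-01-15 00:00:20.554 [INFO]░┃-09│54.0 │28 │L┃
4-01-15 00:00:21.086 [ERROR░┃-14│59.5 │50 │T┃
4-01-15 00:00:25.376 [INFO]▼┃-23│59.7 │63 │B┃


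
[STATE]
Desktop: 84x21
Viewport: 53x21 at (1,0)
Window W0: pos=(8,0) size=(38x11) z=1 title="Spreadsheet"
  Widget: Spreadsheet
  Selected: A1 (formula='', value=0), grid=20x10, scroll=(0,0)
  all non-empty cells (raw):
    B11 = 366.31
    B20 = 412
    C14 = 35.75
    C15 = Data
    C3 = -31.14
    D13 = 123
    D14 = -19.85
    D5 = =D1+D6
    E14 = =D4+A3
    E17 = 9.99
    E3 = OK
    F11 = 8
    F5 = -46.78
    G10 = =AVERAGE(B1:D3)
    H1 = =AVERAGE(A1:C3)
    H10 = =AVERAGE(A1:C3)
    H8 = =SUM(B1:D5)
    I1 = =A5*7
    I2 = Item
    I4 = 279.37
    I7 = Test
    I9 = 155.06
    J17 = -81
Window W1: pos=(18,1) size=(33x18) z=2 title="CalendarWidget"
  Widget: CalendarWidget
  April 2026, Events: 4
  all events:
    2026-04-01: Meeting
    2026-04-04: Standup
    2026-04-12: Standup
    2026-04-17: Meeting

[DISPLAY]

       ┏━━━━━━━━━━━━━━━━━━━━━━━━━━━━━━━━━━━━┓        
       ┃ Spreadsh┏━━━━━━━━━━━━━━━━━━━━━━━━━━━━━━━┓   
       ┠─────────┃ CalendarWidget                ┃   
       ┃A1:      ┠───────────────────────────────┨   
       ┃       A ┃           April 2026          ┃   
       ┃---------┃Mo Tu We Th Fr Sa Su           ┃   
       ┃  1      ┃       1*  2  3  4*  5         ┃   
       ┃  2      ┃ 6  7  8  9 10 11 12*          ┃   
       ┃  3      ┃13 14 15 16 17* 18 19          ┃   
       ┃  4      ┃20 21 22 23 24 25 26           ┃   
       ┗━━━━━━━━━┃27 28 29 30                    ┃   
                 ┃                               ┃   
                 ┃                               ┃   
                 ┃                               ┃   
                 ┃                               ┃   
                 ┃                               ┃   
                 ┃                               ┃   
                 ┃                               ┃   
                 ┗━━━━━━━━━━━━━━━━━━━━━━━━━━━━━━━┛   
                                                     
                                                     


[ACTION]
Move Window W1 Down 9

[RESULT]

       ┏━━━━━━━━━━━━━━━━━━━━━━━━━━━━━━━━━━━━┓        
       ┃ Spreadsheet                        ┃        
       ┠────────────────────────────────────┨        
       ┃A1:      ┏━━━━━━━━━━━━━━━━━━━━━━━━━━━━━━━┓   
       ┃       A ┃ CalendarWidget                ┃   
       ┃---------┠───────────────────────────────┨   
       ┃  1      ┃           April 2026          ┃   
       ┃  2      ┃Mo Tu We Th Fr Sa Su           ┃   
       ┃  3      ┃       1*  2  3  4*  5         ┃   
       ┃  4      ┃ 6  7  8  9 10 11 12*          ┃   
       ┗━━━━━━━━━┃13 14 15 16 17* 18 19          ┃   
                 ┃20 21 22 23 24 25 26           ┃   
                 ┃27 28 29 30                    ┃   
                 ┃                               ┃   
                 ┃                               ┃   
                 ┃                               ┃   
                 ┃                               ┃   
                 ┃                               ┃   
                 ┃                               ┃   
                 ┃                               ┃   
                 ┗━━━━━━━━━━━━━━━━━━━━━━━━━━━━━━━┛   


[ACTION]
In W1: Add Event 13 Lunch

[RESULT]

       ┏━━━━━━━━━━━━━━━━━━━━━━━━━━━━━━━━━━━━┓        
       ┃ Spreadsheet                        ┃        
       ┠────────────────────────────────────┨        
       ┃A1:      ┏━━━━━━━━━━━━━━━━━━━━━━━━━━━━━━━┓   
       ┃       A ┃ CalendarWidget                ┃   
       ┃---------┠───────────────────────────────┨   
       ┃  1      ┃           April 2026          ┃   
       ┃  2      ┃Mo Tu We Th Fr Sa Su           ┃   
       ┃  3      ┃       1*  2  3  4*  5         ┃   
       ┃  4      ┃ 6  7  8  9 10 11 12*          ┃   
       ┗━━━━━━━━━┃13* 14 15 16 17* 18 19         ┃   
                 ┃20 21 22 23 24 25 26           ┃   
                 ┃27 28 29 30                    ┃   
                 ┃                               ┃   
                 ┃                               ┃   
                 ┃                               ┃   
                 ┃                               ┃   
                 ┃                               ┃   
                 ┃                               ┃   
                 ┃                               ┃   
                 ┗━━━━━━━━━━━━━━━━━━━━━━━━━━━━━━━┛   


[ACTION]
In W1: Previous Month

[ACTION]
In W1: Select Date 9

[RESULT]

       ┏━━━━━━━━━━━━━━━━━━━━━━━━━━━━━━━━━━━━┓        
       ┃ Spreadsheet                        ┃        
       ┠────────────────────────────────────┨        
       ┃A1:      ┏━━━━━━━━━━━━━━━━━━━━━━━━━━━━━━━┓   
       ┃       A ┃ CalendarWidget                ┃   
       ┃---------┠───────────────────────────────┨   
       ┃  1      ┃           March 2026          ┃   
       ┃  2      ┃Mo Tu We Th Fr Sa Su           ┃   
       ┃  3      ┃                   1           ┃   
       ┃  4      ┃ 2  3  4  5  6  7  8           ┃   
       ┗━━━━━━━━━┃[ 9] 10 11 12 13 14 15         ┃   
                 ┃16 17 18 19 20 21 22           ┃   
                 ┃23 24 25 26 27 28 29           ┃   
                 ┃30 31                          ┃   
                 ┃                               ┃   
                 ┃                               ┃   
                 ┃                               ┃   
                 ┃                               ┃   
                 ┃                               ┃   
                 ┃                               ┃   
                 ┗━━━━━━━━━━━━━━━━━━━━━━━━━━━━━━━┛   


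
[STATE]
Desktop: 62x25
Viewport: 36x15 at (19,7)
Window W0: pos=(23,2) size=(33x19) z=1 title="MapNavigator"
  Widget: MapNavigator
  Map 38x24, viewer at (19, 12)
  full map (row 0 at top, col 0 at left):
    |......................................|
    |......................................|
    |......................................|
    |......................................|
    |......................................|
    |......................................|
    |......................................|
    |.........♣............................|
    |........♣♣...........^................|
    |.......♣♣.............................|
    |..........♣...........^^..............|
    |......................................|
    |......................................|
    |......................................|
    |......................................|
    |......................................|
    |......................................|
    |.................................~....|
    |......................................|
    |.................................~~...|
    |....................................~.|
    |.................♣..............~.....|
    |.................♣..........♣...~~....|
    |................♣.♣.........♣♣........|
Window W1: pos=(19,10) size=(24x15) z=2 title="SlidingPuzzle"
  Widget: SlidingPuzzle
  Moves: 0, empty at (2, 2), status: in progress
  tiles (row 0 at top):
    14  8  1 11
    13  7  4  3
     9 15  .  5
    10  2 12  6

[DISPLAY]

    ┃.....♣.........................
    ┃....♣♣...........^.............
    ┃...♣♣..........................
┏━━━━━━━━━━━━━━━━━━━━━━┓^...........
┃ SlidingPuzzle        ┃............
┠──────────────────────┨............
┃┌────┬────┬────┬────┐ ┃............
┃│ 14 │  8 │  1 │ 11 │ ┃............
┃├────┼────┼────┼────┤ ┃............
┃│ 13 │  7 │  4 │  3 │ ┃............
┃├────┼────┼────┼────┤ ┃..........~.
┃│  9 │ 15 │    │  5 │ ┃............
┃├────┼────┼────┼────┤ ┃..........~~
┃│ 10 │  2 │ 12 │  6 │ ┃━━━━━━━━━━━━
┃└────┴────┴────┴────┘ ┃            


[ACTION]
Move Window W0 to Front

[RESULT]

    ┃.....♣.........................
    ┃....♣♣...........^.............
    ┃...♣♣..........................
┏━━━┃......♣...........^^...........
┃ Sl┃...............................
┠───┃...............@...............
┃┌──┃...............................
┃│ 1┃...............................
┃├──┃...............................
┃│ 1┃...............................
┃├──┃.............................~.
┃│  ┃...............................
┃├──┃.............................~~
┃│ 1┗━━━━━━━━━━━━━━━━━━━━━━━━━━━━━━━
┃└────┴────┴────┴────┘ ┃            


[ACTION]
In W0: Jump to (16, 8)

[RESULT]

    ┃...............................
    ┃...............................
    ┃...............................
┏━━━┃...............................
┃ Sl┃........♣......................
┠───┃.......♣♣......@....^..........
┃┌──┃......♣♣.......................
┃│ 1┃.........♣...........^^........
┃├──┃...............................
┃│ 1┃...............................
┃├──┃...............................
┃│  ┃...............................
┃├──┃...............................
┃│ 1┗━━━━━━━━━━━━━━━━━━━━━━━━━━━━━━━
┃└────┴────┴────┴────┘ ┃            


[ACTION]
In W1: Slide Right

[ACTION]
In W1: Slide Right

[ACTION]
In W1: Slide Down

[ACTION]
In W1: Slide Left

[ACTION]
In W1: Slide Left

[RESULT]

    ┃...............................
    ┃...............................
    ┃...............................
┏━━━┃...............................
┃ Sl┃........♣......................
┠───┃.......♣♣......@....^..........
┃┌──┃......♣♣.......................
┃│ 1┃.........♣...........^^........
┃├──┃...............................
┃│  ┃...............................
┃├──┃...............................
┃│ 1┃...............................
┃├──┃...............................
┃│ 1┗━━━━━━━━━━━━━━━━━━━━━━━━━━━━━━━
┃└────┴────┴────┴────┘ ┃            


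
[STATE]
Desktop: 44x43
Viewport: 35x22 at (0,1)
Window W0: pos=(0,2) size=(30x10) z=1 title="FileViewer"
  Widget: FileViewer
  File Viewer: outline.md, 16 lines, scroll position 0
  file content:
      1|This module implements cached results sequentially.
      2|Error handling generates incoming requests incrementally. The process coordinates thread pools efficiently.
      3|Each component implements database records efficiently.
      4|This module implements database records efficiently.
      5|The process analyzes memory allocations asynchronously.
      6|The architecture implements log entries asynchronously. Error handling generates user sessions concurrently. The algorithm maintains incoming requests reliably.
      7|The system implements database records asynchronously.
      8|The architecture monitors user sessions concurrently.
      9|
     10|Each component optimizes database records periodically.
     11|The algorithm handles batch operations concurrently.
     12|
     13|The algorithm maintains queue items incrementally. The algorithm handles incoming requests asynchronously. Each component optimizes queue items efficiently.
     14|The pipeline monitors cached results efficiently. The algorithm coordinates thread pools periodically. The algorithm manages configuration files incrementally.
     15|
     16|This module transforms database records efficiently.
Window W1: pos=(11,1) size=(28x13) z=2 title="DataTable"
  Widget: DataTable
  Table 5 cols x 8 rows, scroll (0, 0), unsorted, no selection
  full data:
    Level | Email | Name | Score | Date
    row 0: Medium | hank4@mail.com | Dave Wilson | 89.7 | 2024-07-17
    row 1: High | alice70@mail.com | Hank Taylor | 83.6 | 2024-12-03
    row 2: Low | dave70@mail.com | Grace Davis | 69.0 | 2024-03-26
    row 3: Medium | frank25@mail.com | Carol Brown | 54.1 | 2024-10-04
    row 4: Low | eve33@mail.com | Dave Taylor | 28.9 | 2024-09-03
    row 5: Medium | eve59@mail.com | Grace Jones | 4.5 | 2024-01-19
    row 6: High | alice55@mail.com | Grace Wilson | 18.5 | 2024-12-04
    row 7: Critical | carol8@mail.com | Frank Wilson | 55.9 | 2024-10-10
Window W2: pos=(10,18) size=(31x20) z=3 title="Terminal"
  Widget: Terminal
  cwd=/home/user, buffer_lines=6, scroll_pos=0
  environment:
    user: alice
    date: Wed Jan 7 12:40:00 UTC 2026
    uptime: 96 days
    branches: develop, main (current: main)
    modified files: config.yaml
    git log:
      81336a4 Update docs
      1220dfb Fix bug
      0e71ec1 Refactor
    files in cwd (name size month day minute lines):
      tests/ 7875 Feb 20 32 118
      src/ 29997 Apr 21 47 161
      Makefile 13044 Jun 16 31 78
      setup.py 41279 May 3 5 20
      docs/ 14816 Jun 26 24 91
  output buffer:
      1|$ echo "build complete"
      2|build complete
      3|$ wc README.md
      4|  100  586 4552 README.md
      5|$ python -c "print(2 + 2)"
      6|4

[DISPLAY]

           ┏━━━━━━━━━━━━━━━━━━━━━━━
┏━━━━━━━━━━┃ DataTable             
┃ FileViewe┠───────────────────────
┠──────────┃Level   │Email         
┃This modul┃────────┼──────────────
┃Error hand┃Medium  │hank4@mail.com
┃Each compo┃High    │alice70@mail.c
┃This modul┃Low     │dave70@mail.co
┃The proces┃Medium  │frank25@mail.c
┃The archit┃Low     │eve33@mail.com
┗━━━━━━━━━━┃Medium  │eve59@mail.com
           ┃High    │alice55@mail.c
           ┗━━━━━━━━━━━━━━━━━━━━━━━
                                   
                                   
                                   
                                   
          ┏━━━━━━━━━━━━━━━━━━━━━━━━
          ┃ Terminal               
          ┠────────────────────────
          ┃$ echo "build complete" 
          ┃build complete          


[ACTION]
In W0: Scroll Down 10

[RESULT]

           ┏━━━━━━━━━━━━━━━━━━━━━━━
┏━━━━━━━━━━┃ DataTable             
┃ FileViewe┠───────────────────────
┠──────────┃Level   │Email         
┃The algori┃────────┼──────────────
┃          ┃Medium  │hank4@mail.com
┃The algori┃High    │alice70@mail.c
┃The pipeli┃Low     │dave70@mail.co
┃          ┃Medium  │frank25@mail.c
┃This modul┃Low     │eve33@mail.com
┗━━━━━━━━━━┃Medium  │eve59@mail.com
           ┃High    │alice55@mail.c
           ┗━━━━━━━━━━━━━━━━━━━━━━━
                                   
                                   
                                   
                                   
          ┏━━━━━━━━━━━━━━━━━━━━━━━━
          ┃ Terminal               
          ┠────────────────────────
          ┃$ echo "build complete" 
          ┃build complete          


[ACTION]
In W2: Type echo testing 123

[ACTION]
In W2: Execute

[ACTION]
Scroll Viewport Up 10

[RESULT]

                                   
           ┏━━━━━━━━━━━━━━━━━━━━━━━
┏━━━━━━━━━━┃ DataTable             
┃ FileViewe┠───────────────────────
┠──────────┃Level   │Email         
┃The algori┃────────┼──────────────
┃          ┃Medium  │hank4@mail.com
┃The algori┃High    │alice70@mail.c
┃The pipeli┃Low     │dave70@mail.co
┃          ┃Medium  │frank25@mail.c
┃This modul┃Low     │eve33@mail.com
┗━━━━━━━━━━┃Medium  │eve59@mail.com
           ┃High    │alice55@mail.c
           ┗━━━━━━━━━━━━━━━━━━━━━━━
                                   
                                   
                                   
                                   
          ┏━━━━━━━━━━━━━━━━━━━━━━━━
          ┃ Terminal               
          ┠────────────────────────
          ┃$ echo "build complete" 
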